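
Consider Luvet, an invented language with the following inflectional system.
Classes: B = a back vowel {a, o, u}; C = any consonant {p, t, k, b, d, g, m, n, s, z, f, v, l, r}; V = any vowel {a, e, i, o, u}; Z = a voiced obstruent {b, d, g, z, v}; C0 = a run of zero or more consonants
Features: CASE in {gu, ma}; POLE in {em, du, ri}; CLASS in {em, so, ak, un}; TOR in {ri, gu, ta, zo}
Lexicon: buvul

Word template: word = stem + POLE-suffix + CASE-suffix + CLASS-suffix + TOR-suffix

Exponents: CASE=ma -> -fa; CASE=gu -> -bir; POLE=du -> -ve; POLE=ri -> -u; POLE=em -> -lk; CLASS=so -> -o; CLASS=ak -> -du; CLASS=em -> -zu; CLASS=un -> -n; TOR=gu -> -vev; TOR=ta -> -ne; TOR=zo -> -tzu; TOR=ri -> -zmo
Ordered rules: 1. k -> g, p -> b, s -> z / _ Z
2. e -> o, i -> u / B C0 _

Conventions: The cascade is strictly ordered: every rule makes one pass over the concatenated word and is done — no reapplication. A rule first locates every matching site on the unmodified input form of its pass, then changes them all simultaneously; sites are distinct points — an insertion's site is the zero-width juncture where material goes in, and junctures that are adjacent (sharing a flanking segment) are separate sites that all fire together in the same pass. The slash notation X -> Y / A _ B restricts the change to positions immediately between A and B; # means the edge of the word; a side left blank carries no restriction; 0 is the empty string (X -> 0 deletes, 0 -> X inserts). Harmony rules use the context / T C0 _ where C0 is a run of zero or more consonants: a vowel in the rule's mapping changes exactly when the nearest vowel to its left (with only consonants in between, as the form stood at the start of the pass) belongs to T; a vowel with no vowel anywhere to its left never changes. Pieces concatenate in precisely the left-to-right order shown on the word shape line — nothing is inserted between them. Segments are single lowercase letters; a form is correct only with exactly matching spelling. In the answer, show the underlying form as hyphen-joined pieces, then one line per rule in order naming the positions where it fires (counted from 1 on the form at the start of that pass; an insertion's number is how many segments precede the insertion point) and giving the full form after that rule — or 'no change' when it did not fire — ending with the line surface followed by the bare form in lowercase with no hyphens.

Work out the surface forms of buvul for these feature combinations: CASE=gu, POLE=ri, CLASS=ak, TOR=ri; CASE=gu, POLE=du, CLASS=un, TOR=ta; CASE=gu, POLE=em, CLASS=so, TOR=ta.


cell CASE=gu, POLE=ri, CLASS=ak, TOR=ri:
underlying: buvul-u-bir-du-zmo
1. k -> g, p -> b, s -> z / _ Z: no change
2. e -> o, i -> u / B C0 _: fires at position(s) 8: buvuluburduzmo
surface: buvuluburduzmo

cell CASE=gu, POLE=du, CLASS=un, TOR=ta:
underlying: buvul-ve-bir-n-ne
1. k -> g, p -> b, s -> z / _ Z: no change
2. e -> o, i -> u / B C0 _: fires at position(s) 7: buvulvobirnne
surface: buvulvobirnne

cell CASE=gu, POLE=em, CLASS=so, TOR=ta:
underlying: buvul-lk-bir-o-ne
1. k -> g, p -> b, s -> z / _ Z: fires at position(s) 7: buvullgbirone
2. e -> o, i -> u / B C0 _: fires at position(s) 9, 13: buvullgburono
surface: buvullgburono


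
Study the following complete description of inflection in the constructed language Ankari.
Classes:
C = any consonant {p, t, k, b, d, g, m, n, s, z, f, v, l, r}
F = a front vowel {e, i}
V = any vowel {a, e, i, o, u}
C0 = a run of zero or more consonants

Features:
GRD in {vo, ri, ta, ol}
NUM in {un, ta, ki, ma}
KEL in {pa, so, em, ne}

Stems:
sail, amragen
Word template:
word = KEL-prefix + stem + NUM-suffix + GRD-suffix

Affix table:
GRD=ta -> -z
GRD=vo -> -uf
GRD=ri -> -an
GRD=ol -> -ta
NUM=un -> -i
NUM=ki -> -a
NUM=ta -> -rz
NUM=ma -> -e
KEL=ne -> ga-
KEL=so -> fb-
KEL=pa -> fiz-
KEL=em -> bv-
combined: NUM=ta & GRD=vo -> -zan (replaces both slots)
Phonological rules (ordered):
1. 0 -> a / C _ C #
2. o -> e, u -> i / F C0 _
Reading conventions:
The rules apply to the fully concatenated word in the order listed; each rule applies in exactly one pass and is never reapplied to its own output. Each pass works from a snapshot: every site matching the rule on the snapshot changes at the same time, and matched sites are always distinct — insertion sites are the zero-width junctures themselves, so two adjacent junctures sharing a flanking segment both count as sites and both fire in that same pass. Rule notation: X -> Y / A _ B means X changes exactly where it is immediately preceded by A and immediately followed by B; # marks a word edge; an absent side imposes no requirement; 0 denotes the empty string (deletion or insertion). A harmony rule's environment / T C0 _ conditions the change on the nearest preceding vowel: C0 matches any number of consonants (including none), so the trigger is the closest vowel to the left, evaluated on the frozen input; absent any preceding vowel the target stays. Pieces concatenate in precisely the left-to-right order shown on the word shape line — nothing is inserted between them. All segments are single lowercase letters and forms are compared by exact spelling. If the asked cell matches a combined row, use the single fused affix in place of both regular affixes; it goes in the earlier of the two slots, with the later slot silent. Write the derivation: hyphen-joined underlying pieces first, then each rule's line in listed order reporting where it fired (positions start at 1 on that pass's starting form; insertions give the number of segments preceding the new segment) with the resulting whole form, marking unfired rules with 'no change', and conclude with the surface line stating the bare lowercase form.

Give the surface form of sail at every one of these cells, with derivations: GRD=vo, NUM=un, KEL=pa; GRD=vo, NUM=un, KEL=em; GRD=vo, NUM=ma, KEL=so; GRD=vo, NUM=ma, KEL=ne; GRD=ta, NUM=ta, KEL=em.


cell GRD=vo, NUM=un, KEL=pa:
underlying: fiz-sail-i-uf
1. 0 -> a / C _ C #: no change
2. o -> e, u -> i / F C0 _: fires at position(s) 9: fizsailiif
surface: fizsailiif

cell GRD=vo, NUM=un, KEL=em:
underlying: bv-sail-i-uf
1. 0 -> a / C _ C #: no change
2. o -> e, u -> i / F C0 _: fires at position(s) 8: bvsailiif
surface: bvsailiif

cell GRD=vo, NUM=ma, KEL=so:
underlying: fb-sail-e-uf
1. 0 -> a / C _ C #: no change
2. o -> e, u -> i / F C0 _: fires at position(s) 8: fbsaileif
surface: fbsaileif

cell GRD=vo, NUM=ma, KEL=ne:
underlying: ga-sail-e-uf
1. 0 -> a / C _ C #: no change
2. o -> e, u -> i / F C0 _: fires at position(s) 8: gasaileif
surface: gasaileif

cell GRD=ta, NUM=ta, KEL=em:
underlying: bv-sail-rz-z
1. 0 -> a / C _ C #: inserts after position(s) 8: bvsailrzaz
2. o -> e, u -> i / F C0 _: no change
surface: bvsailrzaz


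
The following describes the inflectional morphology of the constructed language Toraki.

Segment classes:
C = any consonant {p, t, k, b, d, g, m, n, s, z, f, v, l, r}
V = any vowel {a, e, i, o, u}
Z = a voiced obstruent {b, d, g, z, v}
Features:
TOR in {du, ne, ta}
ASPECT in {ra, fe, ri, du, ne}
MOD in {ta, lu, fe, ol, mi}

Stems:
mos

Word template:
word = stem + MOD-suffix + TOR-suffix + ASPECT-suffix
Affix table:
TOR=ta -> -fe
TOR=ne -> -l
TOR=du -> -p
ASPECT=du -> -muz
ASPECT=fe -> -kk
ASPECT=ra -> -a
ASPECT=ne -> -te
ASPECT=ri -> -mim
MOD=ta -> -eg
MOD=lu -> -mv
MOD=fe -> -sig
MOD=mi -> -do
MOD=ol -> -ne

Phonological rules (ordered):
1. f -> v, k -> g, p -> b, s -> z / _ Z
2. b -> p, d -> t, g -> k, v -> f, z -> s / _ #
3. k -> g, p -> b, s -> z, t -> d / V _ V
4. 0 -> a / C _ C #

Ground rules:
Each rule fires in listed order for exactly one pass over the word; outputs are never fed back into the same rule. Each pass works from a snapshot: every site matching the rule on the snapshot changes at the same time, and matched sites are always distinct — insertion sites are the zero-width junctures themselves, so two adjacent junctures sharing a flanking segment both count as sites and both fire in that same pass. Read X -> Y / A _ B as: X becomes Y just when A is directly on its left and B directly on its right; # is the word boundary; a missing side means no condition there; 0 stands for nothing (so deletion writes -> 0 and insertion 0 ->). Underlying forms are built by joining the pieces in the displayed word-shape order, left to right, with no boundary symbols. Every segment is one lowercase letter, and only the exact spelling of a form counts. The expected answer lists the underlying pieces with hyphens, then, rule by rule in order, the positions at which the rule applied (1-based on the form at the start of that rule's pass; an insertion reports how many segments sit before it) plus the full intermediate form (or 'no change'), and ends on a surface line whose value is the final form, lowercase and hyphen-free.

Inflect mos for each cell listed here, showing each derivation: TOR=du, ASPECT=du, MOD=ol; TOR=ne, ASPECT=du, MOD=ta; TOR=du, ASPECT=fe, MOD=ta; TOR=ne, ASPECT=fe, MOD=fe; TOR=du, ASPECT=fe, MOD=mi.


cell TOR=du, ASPECT=du, MOD=ol:
underlying: mos-ne-p-muz
1. f -> v, k -> g, p -> b, s -> z / _ Z: no change
2. b -> p, d -> t, g -> k, v -> f, z -> s / _ #: fires at position(s) 9: mosnepmus
3. k -> g, p -> b, s -> z, t -> d / V _ V: no change
4. 0 -> a / C _ C #: no change
surface: mosnepmus

cell TOR=ne, ASPECT=du, MOD=ta:
underlying: mos-eg-l-muz
1. f -> v, k -> g, p -> b, s -> z / _ Z: no change
2. b -> p, d -> t, g -> k, v -> f, z -> s / _ #: fires at position(s) 9: moseglmus
3. k -> g, p -> b, s -> z, t -> d / V _ V: fires at position(s) 3: mozeglmus
4. 0 -> a / C _ C #: no change
surface: mozeglmus

cell TOR=du, ASPECT=fe, MOD=ta:
underlying: mos-eg-p-kk
1. f -> v, k -> g, p -> b, s -> z / _ Z: no change
2. b -> p, d -> t, g -> k, v -> f, z -> s / _ #: no change
3. k -> g, p -> b, s -> z, t -> d / V _ V: fires at position(s) 3: mozegpkk
4. 0 -> a / C _ C #: inserts after position(s) 7: mozegpkak
surface: mozegpkak

cell TOR=ne, ASPECT=fe, MOD=fe:
underlying: mos-sig-l-kk
1. f -> v, k -> g, p -> b, s -> z / _ Z: no change
2. b -> p, d -> t, g -> k, v -> f, z -> s / _ #: no change
3. k -> g, p -> b, s -> z, t -> d / V _ V: no change
4. 0 -> a / C _ C #: inserts after position(s) 8: mossiglkak
surface: mossiglkak

cell TOR=du, ASPECT=fe, MOD=mi:
underlying: mos-do-p-kk
1. f -> v, k -> g, p -> b, s -> z / _ Z: fires at position(s) 3: mozdopkk
2. b -> p, d -> t, g -> k, v -> f, z -> s / _ #: no change
3. k -> g, p -> b, s -> z, t -> d / V _ V: no change
4. 0 -> a / C _ C #: inserts after position(s) 7: mozdopkak
surface: mozdopkak


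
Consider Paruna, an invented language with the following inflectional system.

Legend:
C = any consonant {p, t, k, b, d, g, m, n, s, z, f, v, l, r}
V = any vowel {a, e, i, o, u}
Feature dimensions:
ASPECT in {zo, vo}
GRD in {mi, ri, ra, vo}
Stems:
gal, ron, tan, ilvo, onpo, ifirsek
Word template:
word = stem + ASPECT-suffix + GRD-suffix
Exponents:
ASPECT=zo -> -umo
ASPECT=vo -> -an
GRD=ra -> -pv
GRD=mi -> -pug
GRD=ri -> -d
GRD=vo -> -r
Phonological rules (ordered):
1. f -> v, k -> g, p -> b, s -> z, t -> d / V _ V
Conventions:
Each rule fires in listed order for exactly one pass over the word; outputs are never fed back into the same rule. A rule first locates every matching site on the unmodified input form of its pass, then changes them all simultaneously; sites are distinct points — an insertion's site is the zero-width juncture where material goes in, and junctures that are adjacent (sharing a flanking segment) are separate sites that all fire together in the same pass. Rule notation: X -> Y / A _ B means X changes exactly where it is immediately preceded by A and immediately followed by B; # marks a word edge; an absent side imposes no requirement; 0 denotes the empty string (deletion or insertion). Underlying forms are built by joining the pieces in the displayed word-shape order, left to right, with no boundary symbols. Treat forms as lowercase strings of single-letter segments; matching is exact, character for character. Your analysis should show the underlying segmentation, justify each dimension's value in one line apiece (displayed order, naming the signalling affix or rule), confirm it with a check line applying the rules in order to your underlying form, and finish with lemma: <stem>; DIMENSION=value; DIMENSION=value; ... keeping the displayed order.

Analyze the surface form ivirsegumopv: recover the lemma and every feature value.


underlying: ifirsek-umo-pv
ASPECT=zo - signalled by the affix -umo
GRD=ra - signalled by the affix -pv
check: ifirsekumopv -> ivirsegumopv
lemma: ifirsek; ASPECT=zo; GRD=ra


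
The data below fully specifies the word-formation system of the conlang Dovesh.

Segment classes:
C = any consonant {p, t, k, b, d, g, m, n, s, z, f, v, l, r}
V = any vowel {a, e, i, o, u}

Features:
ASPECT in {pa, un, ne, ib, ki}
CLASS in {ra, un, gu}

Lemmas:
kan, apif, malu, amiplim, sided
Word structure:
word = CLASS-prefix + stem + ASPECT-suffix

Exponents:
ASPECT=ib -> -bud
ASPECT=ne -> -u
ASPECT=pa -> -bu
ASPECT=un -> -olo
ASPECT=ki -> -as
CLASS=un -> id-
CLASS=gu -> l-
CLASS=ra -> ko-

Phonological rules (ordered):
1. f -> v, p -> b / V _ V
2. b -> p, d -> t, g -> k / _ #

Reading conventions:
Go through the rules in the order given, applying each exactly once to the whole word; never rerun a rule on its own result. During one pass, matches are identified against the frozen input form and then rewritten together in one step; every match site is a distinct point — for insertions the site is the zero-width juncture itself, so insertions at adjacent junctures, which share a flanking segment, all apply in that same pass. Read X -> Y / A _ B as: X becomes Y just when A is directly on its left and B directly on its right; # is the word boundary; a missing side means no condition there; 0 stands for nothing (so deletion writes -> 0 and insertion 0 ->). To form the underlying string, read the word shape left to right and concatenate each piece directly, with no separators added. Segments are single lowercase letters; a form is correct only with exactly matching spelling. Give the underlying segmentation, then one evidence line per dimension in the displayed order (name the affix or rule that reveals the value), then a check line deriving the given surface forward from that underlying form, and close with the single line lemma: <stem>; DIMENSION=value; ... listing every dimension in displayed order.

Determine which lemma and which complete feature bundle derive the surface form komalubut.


underlying: ko-malu-bud
ASPECT=ib - signalled by the affix -bud
CLASS=ra - signalled by the affix ko-
check: komalubud -> komalubud -> komalubut
lemma: malu; ASPECT=ib; CLASS=ra


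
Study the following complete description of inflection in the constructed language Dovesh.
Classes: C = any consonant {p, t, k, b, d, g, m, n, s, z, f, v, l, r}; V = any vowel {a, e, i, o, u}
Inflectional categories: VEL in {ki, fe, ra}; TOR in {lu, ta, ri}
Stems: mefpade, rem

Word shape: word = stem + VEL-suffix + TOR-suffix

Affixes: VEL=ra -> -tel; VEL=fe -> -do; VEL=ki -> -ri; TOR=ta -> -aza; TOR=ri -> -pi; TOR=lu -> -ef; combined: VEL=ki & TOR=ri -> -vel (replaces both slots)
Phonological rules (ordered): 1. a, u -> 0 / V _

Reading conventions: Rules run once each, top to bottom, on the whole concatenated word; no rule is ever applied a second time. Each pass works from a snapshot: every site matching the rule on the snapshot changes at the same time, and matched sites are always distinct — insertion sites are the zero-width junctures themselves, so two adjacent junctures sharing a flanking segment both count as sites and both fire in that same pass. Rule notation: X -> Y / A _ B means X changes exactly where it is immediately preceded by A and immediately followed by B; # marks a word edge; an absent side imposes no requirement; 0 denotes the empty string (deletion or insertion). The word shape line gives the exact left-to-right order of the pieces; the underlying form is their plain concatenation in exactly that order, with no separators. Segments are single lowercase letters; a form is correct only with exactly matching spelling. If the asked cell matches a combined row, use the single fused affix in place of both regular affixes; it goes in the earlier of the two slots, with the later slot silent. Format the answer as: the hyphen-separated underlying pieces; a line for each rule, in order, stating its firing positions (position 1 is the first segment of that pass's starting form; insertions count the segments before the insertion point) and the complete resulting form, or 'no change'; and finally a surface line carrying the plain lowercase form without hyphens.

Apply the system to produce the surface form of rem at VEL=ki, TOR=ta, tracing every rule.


underlying: rem-ri-aza
1. a, u -> 0 / V _: fires at position(s) 6: remriza
surface: remriza


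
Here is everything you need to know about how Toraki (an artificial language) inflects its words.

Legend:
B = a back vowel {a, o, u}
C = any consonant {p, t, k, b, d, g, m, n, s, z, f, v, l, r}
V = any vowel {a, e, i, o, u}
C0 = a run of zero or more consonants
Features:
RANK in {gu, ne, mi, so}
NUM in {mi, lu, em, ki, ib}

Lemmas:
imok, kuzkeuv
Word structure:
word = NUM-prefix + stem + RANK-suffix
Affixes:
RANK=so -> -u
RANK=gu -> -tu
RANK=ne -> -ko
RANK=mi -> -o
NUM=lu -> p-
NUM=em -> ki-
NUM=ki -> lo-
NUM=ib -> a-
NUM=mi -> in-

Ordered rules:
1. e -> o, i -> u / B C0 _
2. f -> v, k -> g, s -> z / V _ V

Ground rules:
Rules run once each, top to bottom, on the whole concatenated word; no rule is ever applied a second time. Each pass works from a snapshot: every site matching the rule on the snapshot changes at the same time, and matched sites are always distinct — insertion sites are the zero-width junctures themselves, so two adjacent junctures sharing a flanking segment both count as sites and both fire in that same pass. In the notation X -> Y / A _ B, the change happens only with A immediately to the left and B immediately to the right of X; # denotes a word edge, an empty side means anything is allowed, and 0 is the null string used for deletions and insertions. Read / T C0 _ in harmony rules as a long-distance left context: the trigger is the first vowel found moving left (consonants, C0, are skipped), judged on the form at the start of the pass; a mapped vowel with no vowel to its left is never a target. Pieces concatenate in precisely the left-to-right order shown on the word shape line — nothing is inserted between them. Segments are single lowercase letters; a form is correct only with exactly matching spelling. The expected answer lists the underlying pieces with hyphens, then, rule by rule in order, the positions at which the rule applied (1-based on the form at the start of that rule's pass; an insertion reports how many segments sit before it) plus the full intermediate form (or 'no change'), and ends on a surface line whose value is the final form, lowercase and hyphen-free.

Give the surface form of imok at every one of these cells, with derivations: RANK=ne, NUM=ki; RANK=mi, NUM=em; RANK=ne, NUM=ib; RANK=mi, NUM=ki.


cell RANK=ne, NUM=ki:
underlying: lo-imok-ko
1. e -> o, i -> u / B C0 _: fires at position(s) 3: loumokko
2. f -> v, k -> g, s -> z / V _ V: no change
surface: loumokko

cell RANK=mi, NUM=em:
underlying: ki-imok-o
1. e -> o, i -> u / B C0 _: no change
2. f -> v, k -> g, s -> z / V _ V: fires at position(s) 6: kiimogo
surface: kiimogo

cell RANK=ne, NUM=ib:
underlying: a-imok-ko
1. e -> o, i -> u / B C0 _: fires at position(s) 2: aumokko
2. f -> v, k -> g, s -> z / V _ V: no change
surface: aumokko

cell RANK=mi, NUM=ki:
underlying: lo-imok-o
1. e -> o, i -> u / B C0 _: fires at position(s) 3: loumoko
2. f -> v, k -> g, s -> z / V _ V: fires at position(s) 6: loumogo
surface: loumogo


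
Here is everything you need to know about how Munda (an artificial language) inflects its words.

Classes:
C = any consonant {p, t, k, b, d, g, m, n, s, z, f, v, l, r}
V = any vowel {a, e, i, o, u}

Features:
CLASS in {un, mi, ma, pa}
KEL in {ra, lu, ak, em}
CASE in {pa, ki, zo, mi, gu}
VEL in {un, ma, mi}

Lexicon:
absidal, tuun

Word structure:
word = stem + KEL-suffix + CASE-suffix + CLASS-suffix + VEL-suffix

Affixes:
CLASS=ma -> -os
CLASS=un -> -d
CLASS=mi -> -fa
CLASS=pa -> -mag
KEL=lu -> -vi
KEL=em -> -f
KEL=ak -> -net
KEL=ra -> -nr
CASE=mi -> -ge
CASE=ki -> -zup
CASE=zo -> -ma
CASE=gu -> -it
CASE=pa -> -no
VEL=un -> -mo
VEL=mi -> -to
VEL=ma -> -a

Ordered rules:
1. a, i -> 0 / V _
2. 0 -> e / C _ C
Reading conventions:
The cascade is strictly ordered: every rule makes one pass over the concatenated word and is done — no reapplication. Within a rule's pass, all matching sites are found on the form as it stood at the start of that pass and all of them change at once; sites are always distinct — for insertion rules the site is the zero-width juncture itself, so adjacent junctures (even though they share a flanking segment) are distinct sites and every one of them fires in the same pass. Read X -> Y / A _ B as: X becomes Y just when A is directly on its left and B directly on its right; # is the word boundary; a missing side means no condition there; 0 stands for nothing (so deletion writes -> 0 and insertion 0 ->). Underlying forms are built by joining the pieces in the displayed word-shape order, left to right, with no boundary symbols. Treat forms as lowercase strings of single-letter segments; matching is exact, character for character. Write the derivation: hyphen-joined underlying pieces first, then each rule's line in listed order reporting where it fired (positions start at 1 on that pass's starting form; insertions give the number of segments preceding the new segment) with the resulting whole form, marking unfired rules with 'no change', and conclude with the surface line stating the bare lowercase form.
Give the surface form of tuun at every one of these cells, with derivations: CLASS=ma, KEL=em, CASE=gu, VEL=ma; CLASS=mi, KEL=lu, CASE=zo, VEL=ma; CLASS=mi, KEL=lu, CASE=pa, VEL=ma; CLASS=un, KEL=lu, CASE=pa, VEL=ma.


cell CLASS=ma, KEL=em, CASE=gu, VEL=ma:
underlying: tuun-f-it-os-a
1. a, i -> 0 / V _: no change
2. 0 -> e / C _ C: inserts after position(s) 4: tuunefitosa
surface: tuunefitosa

cell CLASS=mi, KEL=lu, CASE=zo, VEL=ma:
underlying: tuun-vi-ma-fa-a
1. a, i -> 0 / V _: fires at position(s) 11: tuunvimafa
2. 0 -> e / C _ C: inserts after position(s) 4: tuunevimafa
surface: tuunevimafa

cell CLASS=mi, KEL=lu, CASE=pa, VEL=ma:
underlying: tuun-vi-no-fa-a
1. a, i -> 0 / V _: fires at position(s) 11: tuunvinofa
2. 0 -> e / C _ C: inserts after position(s) 4: tuunevinofa
surface: tuunevinofa

cell CLASS=un, KEL=lu, CASE=pa, VEL=ma:
underlying: tuun-vi-no-d-a
1. a, i -> 0 / V _: no change
2. 0 -> e / C _ C: inserts after position(s) 4: tuunevinoda
surface: tuunevinoda


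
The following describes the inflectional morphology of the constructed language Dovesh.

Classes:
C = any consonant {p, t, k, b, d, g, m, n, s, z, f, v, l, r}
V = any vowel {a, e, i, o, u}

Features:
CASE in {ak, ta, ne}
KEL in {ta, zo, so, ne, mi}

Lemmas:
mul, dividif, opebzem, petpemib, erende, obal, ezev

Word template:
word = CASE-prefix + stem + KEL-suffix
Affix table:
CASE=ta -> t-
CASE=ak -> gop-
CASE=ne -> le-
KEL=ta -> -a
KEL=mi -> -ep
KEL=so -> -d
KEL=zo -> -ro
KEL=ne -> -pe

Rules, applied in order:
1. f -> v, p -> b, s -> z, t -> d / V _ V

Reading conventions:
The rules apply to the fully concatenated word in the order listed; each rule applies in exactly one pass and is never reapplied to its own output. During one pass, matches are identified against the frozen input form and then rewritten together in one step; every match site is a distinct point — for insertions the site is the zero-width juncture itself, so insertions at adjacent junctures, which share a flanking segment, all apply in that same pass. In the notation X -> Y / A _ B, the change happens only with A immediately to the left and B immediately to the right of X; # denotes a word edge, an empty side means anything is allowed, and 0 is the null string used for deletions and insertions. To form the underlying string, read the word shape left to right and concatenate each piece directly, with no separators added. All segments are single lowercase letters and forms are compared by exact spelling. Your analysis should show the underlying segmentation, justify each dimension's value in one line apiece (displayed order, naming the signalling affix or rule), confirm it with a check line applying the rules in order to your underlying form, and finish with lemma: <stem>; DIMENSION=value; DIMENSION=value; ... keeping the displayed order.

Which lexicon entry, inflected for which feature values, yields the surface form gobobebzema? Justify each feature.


underlying: gop-opebzem-a
CASE=ak - signalled by the affix gop-
KEL=ta - signalled by the affix -a
check: gopopebzema -> gobobebzema
lemma: opebzem; CASE=ak; KEL=ta


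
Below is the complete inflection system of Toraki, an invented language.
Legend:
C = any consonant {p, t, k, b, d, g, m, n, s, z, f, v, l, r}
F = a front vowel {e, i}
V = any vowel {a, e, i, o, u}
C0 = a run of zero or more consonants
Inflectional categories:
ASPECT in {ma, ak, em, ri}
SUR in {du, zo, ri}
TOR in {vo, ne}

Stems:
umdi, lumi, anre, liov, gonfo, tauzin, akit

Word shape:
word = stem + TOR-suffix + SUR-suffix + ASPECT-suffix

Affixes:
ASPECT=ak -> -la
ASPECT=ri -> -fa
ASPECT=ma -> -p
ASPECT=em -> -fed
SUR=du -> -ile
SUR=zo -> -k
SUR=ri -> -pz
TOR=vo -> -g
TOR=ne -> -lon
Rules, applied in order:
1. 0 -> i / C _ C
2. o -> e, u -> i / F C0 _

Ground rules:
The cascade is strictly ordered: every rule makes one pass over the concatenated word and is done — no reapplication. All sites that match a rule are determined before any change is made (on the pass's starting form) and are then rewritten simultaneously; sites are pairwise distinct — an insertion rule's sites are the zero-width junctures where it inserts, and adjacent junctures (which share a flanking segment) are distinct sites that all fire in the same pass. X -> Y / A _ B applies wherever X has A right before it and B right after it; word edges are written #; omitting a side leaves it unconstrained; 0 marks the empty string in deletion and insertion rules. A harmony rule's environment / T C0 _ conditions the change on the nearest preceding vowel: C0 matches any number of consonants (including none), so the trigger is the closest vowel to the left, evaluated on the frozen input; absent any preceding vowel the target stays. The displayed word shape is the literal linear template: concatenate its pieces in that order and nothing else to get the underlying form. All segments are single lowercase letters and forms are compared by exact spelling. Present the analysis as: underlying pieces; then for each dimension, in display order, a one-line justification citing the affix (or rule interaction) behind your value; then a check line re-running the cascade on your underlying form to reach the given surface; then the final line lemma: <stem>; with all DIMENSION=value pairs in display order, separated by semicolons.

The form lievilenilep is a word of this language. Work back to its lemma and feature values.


underlying: liov-lon-ile-p
ASPECT=ma - signalled by the affix -p
SUR=du - signalled by the affix -ile
TOR=ne - signalled by the affix -lon
check: liovlonilep -> liovilonilep -> lievilenilep
lemma: liov; ASPECT=ma; SUR=du; TOR=ne


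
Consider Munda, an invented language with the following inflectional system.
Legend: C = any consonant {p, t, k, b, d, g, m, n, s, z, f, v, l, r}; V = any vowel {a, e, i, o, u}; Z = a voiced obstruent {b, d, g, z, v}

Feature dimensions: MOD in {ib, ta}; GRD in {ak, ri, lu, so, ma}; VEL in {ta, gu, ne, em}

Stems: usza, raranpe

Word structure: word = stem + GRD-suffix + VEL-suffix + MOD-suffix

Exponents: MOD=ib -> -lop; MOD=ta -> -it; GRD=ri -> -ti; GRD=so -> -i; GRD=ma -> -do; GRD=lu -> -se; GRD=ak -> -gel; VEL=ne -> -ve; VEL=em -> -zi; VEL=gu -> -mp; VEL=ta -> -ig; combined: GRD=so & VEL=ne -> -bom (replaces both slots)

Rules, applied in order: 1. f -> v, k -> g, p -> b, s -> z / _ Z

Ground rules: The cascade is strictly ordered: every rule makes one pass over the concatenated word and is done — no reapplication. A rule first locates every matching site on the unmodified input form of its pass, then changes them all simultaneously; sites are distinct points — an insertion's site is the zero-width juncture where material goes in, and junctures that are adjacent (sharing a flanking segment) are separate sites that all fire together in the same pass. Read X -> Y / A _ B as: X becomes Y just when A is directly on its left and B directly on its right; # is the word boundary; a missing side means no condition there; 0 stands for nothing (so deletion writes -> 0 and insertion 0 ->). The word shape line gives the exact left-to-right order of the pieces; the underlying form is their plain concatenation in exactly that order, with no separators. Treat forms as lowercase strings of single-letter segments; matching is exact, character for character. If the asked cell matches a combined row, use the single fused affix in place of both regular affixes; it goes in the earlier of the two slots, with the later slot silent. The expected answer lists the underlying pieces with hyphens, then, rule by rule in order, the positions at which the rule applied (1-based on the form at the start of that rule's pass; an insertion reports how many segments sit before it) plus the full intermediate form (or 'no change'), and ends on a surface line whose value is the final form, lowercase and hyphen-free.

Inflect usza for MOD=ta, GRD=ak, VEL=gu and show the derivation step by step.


underlying: usza-gel-mp-it
1. f -> v, k -> g, p -> b, s -> z / _ Z: fires at position(s) 2: uzzagelmpit
surface: uzzagelmpit


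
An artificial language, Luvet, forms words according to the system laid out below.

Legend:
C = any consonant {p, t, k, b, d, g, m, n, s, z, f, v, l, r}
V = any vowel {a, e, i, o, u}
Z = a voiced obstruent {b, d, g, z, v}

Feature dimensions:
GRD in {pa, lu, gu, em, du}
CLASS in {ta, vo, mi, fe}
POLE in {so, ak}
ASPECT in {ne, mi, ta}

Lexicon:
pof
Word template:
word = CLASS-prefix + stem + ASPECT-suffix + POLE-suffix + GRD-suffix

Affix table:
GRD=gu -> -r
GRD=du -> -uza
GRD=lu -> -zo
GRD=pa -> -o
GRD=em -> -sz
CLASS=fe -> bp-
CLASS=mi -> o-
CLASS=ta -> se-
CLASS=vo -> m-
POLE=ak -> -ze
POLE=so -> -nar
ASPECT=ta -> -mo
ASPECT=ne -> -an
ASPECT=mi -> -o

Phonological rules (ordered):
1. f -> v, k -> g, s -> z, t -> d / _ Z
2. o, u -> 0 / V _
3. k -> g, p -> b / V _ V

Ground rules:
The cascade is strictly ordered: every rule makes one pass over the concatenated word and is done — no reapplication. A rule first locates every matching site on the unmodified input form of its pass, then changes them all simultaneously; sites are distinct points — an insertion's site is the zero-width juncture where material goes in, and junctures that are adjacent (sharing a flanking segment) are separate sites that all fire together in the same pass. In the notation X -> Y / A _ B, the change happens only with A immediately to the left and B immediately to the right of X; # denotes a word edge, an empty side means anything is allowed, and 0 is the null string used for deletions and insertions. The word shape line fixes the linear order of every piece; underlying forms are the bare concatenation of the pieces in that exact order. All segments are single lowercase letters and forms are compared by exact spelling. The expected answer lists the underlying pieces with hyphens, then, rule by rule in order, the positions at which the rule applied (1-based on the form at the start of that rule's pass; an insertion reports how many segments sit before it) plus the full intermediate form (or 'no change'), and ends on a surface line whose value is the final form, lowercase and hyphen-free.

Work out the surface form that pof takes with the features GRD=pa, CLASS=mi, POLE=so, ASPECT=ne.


underlying: o-pof-an-nar-o
1. f -> v, k -> g, s -> z, t -> d / _ Z: no change
2. o, u -> 0 / V _: no change
3. k -> g, p -> b / V _ V: fires at position(s) 2: obofannaro
surface: obofannaro


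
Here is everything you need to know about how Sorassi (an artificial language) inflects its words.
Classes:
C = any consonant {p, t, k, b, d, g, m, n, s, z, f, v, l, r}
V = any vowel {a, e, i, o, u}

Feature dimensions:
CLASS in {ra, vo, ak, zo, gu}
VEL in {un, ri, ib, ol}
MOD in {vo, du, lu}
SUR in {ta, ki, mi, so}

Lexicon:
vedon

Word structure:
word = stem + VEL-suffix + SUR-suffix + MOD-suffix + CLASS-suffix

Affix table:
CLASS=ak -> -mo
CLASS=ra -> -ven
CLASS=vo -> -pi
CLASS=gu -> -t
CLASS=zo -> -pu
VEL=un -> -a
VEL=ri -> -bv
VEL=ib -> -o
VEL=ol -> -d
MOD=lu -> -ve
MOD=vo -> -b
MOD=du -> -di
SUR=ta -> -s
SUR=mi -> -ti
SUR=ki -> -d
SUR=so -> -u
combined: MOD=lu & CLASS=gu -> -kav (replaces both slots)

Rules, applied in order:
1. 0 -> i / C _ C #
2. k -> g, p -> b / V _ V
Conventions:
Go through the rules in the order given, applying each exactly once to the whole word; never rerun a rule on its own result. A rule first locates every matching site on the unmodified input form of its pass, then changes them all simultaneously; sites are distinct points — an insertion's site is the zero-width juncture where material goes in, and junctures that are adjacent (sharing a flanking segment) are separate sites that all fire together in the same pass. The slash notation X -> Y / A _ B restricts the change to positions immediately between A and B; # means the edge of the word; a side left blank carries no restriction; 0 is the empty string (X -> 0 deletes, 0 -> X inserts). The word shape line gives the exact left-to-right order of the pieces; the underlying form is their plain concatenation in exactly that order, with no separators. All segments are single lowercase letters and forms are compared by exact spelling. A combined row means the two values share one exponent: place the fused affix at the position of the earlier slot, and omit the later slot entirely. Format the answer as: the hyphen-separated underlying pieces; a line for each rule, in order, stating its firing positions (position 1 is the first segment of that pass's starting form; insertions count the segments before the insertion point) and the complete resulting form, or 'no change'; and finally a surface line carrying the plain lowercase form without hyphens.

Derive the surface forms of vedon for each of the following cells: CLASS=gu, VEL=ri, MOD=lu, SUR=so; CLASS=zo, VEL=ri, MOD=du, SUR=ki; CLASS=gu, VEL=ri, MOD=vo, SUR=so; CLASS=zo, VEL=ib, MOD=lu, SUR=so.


cell CLASS=gu, VEL=ri, MOD=lu, SUR=so:
underlying: vedon-bv-u-kav
1. 0 -> i / C _ C #: no change
2. k -> g, p -> b / V _ V: fires at position(s) 9: vedonbvugav
surface: vedonbvugav

cell CLASS=zo, VEL=ri, MOD=du, SUR=ki:
underlying: vedon-bv-d-di-pu
1. 0 -> i / C _ C #: no change
2. k -> g, p -> b / V _ V: fires at position(s) 11: vedonbvddibu
surface: vedonbvddibu

cell CLASS=gu, VEL=ri, MOD=vo, SUR=so:
underlying: vedon-bv-u-b-t
1. 0 -> i / C _ C #: inserts after position(s) 9: vedonbvubit
2. k -> g, p -> b / V _ V: no change
surface: vedonbvubit

cell CLASS=zo, VEL=ib, MOD=lu, SUR=so:
underlying: vedon-o-u-ve-pu
1. 0 -> i / C _ C #: no change
2. k -> g, p -> b / V _ V: fires at position(s) 10: vedonouvebu
surface: vedonouvebu


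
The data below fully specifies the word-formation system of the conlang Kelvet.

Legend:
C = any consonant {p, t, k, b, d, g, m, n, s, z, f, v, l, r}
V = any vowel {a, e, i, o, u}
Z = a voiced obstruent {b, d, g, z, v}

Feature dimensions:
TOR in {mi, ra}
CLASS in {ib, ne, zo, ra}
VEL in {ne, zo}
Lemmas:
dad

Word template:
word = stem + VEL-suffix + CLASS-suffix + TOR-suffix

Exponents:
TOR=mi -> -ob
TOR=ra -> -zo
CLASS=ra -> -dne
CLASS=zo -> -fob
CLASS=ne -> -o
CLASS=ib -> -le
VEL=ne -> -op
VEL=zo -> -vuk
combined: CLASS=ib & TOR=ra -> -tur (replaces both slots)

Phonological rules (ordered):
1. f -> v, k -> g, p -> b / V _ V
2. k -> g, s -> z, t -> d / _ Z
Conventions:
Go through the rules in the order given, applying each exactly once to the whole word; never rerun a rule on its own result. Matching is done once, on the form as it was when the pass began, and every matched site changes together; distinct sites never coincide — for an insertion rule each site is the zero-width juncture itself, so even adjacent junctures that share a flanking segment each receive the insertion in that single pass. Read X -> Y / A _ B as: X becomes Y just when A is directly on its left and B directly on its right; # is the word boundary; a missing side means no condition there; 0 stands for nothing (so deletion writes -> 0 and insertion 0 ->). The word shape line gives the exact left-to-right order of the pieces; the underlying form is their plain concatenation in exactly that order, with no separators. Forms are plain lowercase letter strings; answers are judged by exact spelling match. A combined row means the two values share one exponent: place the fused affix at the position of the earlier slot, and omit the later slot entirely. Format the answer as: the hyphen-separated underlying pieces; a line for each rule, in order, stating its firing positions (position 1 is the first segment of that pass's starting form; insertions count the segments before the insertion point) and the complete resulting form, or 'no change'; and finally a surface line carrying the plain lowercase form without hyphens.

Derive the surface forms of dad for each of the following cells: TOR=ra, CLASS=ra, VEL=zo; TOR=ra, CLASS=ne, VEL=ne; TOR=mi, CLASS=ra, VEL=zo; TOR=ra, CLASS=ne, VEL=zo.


cell TOR=ra, CLASS=ra, VEL=zo:
underlying: dad-vuk-dne-zo
1. f -> v, k -> g, p -> b / V _ V: no change
2. k -> g, s -> z, t -> d / _ Z: fires at position(s) 6: dadvugdnezo
surface: dadvugdnezo

cell TOR=ra, CLASS=ne, VEL=ne:
underlying: dad-op-o-zo
1. f -> v, k -> g, p -> b / V _ V: fires at position(s) 5: dadobozo
2. k -> g, s -> z, t -> d / _ Z: no change
surface: dadobozo

cell TOR=mi, CLASS=ra, VEL=zo:
underlying: dad-vuk-dne-ob
1. f -> v, k -> g, p -> b / V _ V: no change
2. k -> g, s -> z, t -> d / _ Z: fires at position(s) 6: dadvugdneob
surface: dadvugdneob

cell TOR=ra, CLASS=ne, VEL=zo:
underlying: dad-vuk-o-zo
1. f -> v, k -> g, p -> b / V _ V: fires at position(s) 6: dadvugozo
2. k -> g, s -> z, t -> d / _ Z: no change
surface: dadvugozo


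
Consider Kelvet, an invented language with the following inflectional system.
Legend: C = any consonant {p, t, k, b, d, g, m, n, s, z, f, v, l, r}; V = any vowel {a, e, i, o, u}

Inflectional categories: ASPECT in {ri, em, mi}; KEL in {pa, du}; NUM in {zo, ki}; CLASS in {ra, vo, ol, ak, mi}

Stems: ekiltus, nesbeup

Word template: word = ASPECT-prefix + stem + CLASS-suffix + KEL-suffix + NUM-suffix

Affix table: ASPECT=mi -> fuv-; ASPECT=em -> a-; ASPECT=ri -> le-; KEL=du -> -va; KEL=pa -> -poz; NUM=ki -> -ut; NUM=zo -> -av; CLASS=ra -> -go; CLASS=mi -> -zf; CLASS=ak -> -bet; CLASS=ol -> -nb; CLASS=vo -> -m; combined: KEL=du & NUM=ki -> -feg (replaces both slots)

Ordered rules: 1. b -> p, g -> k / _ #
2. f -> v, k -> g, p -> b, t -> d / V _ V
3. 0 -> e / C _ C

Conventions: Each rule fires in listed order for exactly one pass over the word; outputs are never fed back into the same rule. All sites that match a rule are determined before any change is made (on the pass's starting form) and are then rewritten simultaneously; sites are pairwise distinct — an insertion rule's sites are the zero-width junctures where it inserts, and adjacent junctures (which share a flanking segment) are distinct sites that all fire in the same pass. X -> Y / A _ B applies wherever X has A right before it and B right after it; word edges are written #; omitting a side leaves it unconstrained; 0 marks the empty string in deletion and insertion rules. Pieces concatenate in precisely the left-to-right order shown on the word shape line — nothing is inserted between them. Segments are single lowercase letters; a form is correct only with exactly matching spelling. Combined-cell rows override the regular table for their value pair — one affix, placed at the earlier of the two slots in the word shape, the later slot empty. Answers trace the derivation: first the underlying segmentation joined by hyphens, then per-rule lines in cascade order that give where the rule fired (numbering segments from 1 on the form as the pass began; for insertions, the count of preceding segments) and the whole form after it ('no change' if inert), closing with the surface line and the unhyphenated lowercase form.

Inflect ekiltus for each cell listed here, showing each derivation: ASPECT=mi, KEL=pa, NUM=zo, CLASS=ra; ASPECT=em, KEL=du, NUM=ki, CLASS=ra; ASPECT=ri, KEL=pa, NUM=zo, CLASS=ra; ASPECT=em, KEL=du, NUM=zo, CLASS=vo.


cell ASPECT=mi, KEL=pa, NUM=zo, CLASS=ra:
underlying: fuv-ekiltus-go-poz-av
1. b -> p, g -> k / _ #: no change
2. f -> v, k -> g, p -> b, t -> d / V _ V: fires at position(s) 5, 13: fuvegiltusgobozav
3. 0 -> e / C _ C: inserts after position(s) 7, 10: fuvegiletusegobozav
surface: fuvegiletusegobozav

cell ASPECT=em, KEL=du, NUM=ki, CLASS=ra:
underlying: a-ekiltus-go-feg
1. b -> p, g -> k / _ #: fires at position(s) 13: aekiltusgofek
2. f -> v, k -> g, p -> b, t -> d / V _ V: fires at position(s) 3, 11: aegiltusgovek
3. 0 -> e / C _ C: inserts after position(s) 5, 8: aegiletusegovek
surface: aegiletusegovek

cell ASPECT=ri, KEL=pa, NUM=zo, CLASS=ra:
underlying: le-ekiltus-go-poz-av
1. b -> p, g -> k / _ #: no change
2. f -> v, k -> g, p -> b, t -> d / V _ V: fires at position(s) 4, 12: leegiltusgobozav
3. 0 -> e / C _ C: inserts after position(s) 6, 9: leegiletusegobozav
surface: leegiletusegobozav

cell ASPECT=em, KEL=du, NUM=zo, CLASS=vo:
underlying: a-ekiltus-m-va-av
1. b -> p, g -> k / _ #: no change
2. f -> v, k -> g, p -> b, t -> d / V _ V: fires at position(s) 3: aegiltusmvaav
3. 0 -> e / C _ C: inserts after position(s) 5, 8, 9: aegiletusemevaav
surface: aegiletusemevaav
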